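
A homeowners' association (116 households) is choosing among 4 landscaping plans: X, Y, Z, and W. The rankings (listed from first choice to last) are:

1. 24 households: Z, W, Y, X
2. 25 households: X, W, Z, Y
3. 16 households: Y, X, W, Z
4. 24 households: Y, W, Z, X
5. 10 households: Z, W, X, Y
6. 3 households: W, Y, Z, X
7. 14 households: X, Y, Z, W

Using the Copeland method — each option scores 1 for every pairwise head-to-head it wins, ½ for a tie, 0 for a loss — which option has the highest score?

X: loses to Y, Z, and W → score 0.
Y: beats X; loses to Z and W → score 1.
Z: beats X and Y; loses to W → score 2.
W: beats X, Y, and Z → score 3.
W has the best pairwise record.

W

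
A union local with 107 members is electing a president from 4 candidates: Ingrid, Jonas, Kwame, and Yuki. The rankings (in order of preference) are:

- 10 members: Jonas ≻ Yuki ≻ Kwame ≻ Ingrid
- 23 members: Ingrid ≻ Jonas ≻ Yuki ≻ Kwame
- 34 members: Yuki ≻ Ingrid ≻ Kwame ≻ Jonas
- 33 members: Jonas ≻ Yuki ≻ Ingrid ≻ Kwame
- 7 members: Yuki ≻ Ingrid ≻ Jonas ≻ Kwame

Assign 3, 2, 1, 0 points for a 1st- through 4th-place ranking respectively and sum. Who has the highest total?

Ingrid: 10·0 + 23·3 + 34·2 + 33·1 + 7·2 = 184
Jonas: 10·3 + 23·2 + 34·0 + 33·3 + 7·1 = 182
Kwame: 10·1 + 23·0 + 34·1 + 33·0 + 7·0 = 44
Yuki: 10·2 + 23·1 + 34·3 + 33·2 + 7·3 = 232
Yuki has the highest Borda score (232).

Yuki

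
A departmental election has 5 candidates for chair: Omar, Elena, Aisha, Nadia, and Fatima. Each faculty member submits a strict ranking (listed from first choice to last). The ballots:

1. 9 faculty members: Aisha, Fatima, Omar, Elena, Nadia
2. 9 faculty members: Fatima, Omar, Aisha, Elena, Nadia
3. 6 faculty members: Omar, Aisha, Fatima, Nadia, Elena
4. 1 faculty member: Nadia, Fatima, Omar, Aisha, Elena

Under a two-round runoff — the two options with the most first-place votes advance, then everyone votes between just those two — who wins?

Round 1 first-place votes: Omar 6, Elena 0, Aisha 9, Nadia 1, Fatima 9.
Fatima and Aisha advance.
Runoff: Fatima is preferred to Aisha by 10 voters; Aisha by 15.
Aisha wins the runoff.

Aisha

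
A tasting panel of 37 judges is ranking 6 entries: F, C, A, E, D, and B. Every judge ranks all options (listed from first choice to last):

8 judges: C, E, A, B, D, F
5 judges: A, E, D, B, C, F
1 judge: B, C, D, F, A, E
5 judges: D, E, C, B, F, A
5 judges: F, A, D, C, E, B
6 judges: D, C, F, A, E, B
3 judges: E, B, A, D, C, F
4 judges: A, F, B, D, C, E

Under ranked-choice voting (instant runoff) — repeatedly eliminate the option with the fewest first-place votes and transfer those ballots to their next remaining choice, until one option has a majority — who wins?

A

Round 1: F 5, C 8, A 9, E 3, D 11, B 1. Eliminate B.
Round 2: F 5, C 9, A 9, E 3, D 11. Eliminate E.
Round 3: F 5, C 9, A 12, D 11. Eliminate F.
Round 4: C 9, A 17, D 11. Eliminate C.
Round 5: A 25, D 12. A has a majority.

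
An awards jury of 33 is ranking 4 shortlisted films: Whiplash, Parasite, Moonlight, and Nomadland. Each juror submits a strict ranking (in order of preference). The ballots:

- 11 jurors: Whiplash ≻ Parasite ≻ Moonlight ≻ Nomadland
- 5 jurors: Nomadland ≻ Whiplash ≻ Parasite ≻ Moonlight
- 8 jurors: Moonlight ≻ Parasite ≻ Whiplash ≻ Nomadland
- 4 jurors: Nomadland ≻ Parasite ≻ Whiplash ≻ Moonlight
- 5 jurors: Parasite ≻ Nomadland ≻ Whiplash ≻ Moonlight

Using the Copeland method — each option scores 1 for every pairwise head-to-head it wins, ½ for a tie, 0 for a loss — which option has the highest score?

Parasite

Whiplash: beats Moonlight and Nomadland; loses to Parasite → score 2.
Parasite: beats Whiplash, Moonlight, and Nomadland → score 3.
Moonlight: beats Nomadland; loses to Whiplash and Parasite → score 1.
Nomadland: loses to Whiplash, Parasite, and Moonlight → score 0.
Parasite has the best pairwise record.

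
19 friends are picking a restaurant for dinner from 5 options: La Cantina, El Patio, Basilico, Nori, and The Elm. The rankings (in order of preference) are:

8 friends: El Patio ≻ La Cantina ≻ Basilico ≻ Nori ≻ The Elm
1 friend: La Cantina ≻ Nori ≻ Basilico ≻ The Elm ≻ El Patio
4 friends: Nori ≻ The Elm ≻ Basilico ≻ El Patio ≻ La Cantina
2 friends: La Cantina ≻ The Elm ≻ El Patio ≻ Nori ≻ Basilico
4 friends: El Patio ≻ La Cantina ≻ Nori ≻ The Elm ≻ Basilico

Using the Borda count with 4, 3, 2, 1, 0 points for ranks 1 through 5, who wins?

El Patio

La Cantina: 8·3 + 1·4 + 4·0 + 2·4 + 4·3 = 48
El Patio: 8·4 + 1·0 + 4·1 + 2·2 + 4·4 = 56
Basilico: 8·2 + 1·2 + 4·2 + 2·0 + 4·0 = 26
Nori: 8·1 + 1·3 + 4·4 + 2·1 + 4·2 = 37
The Elm: 8·0 + 1·1 + 4·3 + 2·3 + 4·1 = 23
El Patio has the highest Borda score (56).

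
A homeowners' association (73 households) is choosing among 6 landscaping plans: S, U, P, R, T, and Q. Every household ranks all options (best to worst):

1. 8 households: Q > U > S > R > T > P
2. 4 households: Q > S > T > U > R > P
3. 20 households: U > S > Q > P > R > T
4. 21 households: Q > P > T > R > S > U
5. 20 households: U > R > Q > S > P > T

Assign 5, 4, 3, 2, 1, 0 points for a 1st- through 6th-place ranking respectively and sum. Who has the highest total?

S: 8·3 + 4·4 + 20·4 + 21·1 + 20·2 = 181
U: 8·4 + 4·2 + 20·5 + 21·0 + 20·5 = 240
P: 8·0 + 4·0 + 20·2 + 21·4 + 20·1 = 144
R: 8·2 + 4·1 + 20·1 + 21·2 + 20·4 = 162
T: 8·1 + 4·3 + 20·0 + 21·3 + 20·0 = 83
Q: 8·5 + 4·5 + 20·3 + 21·5 + 20·3 = 285
Q has the highest Borda score (285).

Q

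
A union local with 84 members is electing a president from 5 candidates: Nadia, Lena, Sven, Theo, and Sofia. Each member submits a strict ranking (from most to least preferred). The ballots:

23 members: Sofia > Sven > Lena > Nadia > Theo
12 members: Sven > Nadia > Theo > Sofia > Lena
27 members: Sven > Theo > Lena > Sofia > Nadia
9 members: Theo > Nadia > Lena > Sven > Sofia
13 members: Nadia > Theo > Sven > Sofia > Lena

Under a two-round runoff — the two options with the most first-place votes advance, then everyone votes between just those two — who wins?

Round 1 first-place votes: Nadia 13, Lena 0, Sven 39, Theo 9, Sofia 23.
Sven and Sofia advance.
Runoff: Sven is preferred to Sofia by 61 voters; Sofia by 23.
Sven wins the runoff.

Sven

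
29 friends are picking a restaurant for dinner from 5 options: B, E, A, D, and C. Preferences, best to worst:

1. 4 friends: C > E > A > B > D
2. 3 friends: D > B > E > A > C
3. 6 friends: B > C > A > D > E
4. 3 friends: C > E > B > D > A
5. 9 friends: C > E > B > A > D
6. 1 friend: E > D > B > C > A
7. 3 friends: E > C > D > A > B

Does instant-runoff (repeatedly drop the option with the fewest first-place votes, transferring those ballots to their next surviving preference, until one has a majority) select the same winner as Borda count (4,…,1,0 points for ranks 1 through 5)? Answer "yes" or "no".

Instant-runoff — R1 B 6, E 4, A 0, D 3, C 16 (C winner). Winner: C.
Borda — scores: B 63, E 70, A 35, D 30, C 92. Winner: C.
The two methods agree.

yes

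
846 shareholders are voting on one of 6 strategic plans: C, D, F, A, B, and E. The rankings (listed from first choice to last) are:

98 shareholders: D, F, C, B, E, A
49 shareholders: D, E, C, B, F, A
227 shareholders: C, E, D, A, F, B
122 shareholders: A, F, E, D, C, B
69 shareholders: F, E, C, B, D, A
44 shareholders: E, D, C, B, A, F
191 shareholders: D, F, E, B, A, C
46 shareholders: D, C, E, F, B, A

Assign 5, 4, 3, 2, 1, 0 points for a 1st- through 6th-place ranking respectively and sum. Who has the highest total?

D

C: 98·3 + 49·3 + 227·5 + 122·1 + 69·3 + 44·3 + 191·0 + 46·4 = 2221
D: 98·5 + 49·5 + 227·3 + 122·2 + 69·1 + 44·4 + 191·5 + 46·5 = 3090
F: 98·4 + 49·1 + 227·1 + 122·4 + 69·5 + 44·0 + 191·4 + 46·2 = 2357
A: 98·0 + 49·0 + 227·2 + 122·5 + 69·0 + 44·1 + 191·1 + 46·0 = 1299
B: 98·2 + 49·2 + 227·0 + 122·0 + 69·2 + 44·2 + 191·2 + 46·1 = 948
E: 98·1 + 49·4 + 227·4 + 122·3 + 69·4 + 44·5 + 191·3 + 46·3 = 2775
D has the highest Borda score (3090).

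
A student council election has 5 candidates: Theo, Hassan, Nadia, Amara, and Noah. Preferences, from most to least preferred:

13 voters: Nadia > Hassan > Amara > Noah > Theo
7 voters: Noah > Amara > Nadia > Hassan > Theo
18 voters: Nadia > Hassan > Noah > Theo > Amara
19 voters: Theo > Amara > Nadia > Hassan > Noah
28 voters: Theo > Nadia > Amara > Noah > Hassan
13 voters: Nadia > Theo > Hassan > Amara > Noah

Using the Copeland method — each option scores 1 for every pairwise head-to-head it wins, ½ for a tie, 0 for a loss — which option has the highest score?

Nadia

Theo: beats Hassan, Amara, and Noah; loses to Nadia → score 3.
Hassan: beats Noah; loses to Theo, Nadia, and Amara → score 1.
Nadia: beats Theo, Hassan, Amara, and Noah → score 4.
Amara: beats Hassan and Noah; loses to Theo and Nadia → score 2.
Noah: loses to Theo, Hassan, Nadia, and Amara → score 0.
Nadia has the best pairwise record.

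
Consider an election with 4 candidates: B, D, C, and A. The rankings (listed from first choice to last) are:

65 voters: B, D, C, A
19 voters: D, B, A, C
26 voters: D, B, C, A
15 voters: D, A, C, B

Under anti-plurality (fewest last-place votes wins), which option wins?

Last-place votes: B 15, D 0, C 19, A 91.
D is ranked last by the fewest voters, so D wins.

D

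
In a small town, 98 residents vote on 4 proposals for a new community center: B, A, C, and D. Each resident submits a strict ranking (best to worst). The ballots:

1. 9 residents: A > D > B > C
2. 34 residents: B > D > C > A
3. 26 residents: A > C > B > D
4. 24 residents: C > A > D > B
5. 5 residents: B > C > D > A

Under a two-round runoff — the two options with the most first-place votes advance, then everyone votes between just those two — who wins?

Round 1 first-place votes: B 39, A 35, C 24, D 0.
B and A advance.
Runoff: B is preferred to A by 39 voters; A by 59.
A wins the runoff.

A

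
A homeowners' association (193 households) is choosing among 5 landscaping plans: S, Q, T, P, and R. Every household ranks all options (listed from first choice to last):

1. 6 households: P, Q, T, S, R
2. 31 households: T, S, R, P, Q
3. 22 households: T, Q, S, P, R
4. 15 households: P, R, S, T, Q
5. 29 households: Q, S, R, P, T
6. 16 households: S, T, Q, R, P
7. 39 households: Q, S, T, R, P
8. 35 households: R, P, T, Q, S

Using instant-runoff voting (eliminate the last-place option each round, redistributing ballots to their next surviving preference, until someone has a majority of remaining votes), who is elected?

Round 1: S 16, Q 68, T 53, P 21, R 35. Eliminate S.
Round 2: Q 68, T 69, P 21, R 35. Eliminate P.
Round 3: Q 74, T 69, R 50. Eliminate R.
Round 4: Q 74, T 119. T has a majority.

T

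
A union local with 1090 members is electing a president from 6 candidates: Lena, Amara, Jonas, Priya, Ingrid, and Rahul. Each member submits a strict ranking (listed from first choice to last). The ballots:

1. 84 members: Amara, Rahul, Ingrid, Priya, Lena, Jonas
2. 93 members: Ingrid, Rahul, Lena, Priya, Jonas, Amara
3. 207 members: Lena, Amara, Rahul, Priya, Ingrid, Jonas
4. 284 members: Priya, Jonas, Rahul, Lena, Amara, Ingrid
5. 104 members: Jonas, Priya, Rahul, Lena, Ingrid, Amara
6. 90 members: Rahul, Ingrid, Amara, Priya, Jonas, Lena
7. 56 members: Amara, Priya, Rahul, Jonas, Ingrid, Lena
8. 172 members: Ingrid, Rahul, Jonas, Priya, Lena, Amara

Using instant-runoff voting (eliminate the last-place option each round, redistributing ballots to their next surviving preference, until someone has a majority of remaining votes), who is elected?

Priya

Round 1: Lena 207, Amara 140, Jonas 104, Priya 284, Ingrid 265, Rahul 90. Eliminate Rahul.
Round 2: Lena 207, Amara 140, Jonas 104, Priya 284, Ingrid 355. Eliminate Jonas.
Round 3: Lena 207, Amara 140, Priya 388, Ingrid 355. Eliminate Amara.
Round 4: Lena 207, Priya 444, Ingrid 439. Eliminate Lena.
Round 5: Priya 651, Ingrid 439. Priya has a majority.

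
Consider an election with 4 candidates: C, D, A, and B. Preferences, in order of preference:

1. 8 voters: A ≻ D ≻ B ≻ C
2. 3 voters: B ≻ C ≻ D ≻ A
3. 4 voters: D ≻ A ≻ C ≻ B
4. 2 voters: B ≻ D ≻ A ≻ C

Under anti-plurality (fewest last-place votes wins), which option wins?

D

Last-place votes: C 10, D 0, A 3, B 4.
D is ranked last by the fewest voters, so D wins.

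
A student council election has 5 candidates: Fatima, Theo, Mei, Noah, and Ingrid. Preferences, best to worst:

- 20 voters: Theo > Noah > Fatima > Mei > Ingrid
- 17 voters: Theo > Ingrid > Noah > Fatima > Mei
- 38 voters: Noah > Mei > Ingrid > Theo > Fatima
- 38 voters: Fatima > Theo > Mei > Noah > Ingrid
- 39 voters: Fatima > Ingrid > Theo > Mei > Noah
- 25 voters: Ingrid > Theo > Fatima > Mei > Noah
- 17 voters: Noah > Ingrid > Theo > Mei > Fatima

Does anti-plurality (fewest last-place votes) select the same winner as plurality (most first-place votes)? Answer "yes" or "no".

Anti-plurality — last-place votes: Fatima 55, Theo 0, Mei 17, Noah 64, Ingrid 58. Winner: Theo.
Plurality — first-place votes: Fatima 77, Theo 37, Mei 0, Noah 55, Ingrid 25. Winner: Fatima.
The two methods disagree.

no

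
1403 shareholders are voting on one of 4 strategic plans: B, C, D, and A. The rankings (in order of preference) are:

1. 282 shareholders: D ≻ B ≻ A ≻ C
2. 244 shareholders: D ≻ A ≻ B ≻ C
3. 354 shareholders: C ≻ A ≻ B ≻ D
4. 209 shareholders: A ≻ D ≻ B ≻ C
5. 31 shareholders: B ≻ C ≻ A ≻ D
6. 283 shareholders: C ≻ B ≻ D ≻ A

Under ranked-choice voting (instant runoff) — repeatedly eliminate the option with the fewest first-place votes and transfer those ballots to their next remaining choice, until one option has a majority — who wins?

D

Round 1: B 31, C 637, D 526, A 209. Eliminate B.
Round 2: C 668, D 526, A 209. Eliminate A.
Round 3: C 668, D 735. D has a majority.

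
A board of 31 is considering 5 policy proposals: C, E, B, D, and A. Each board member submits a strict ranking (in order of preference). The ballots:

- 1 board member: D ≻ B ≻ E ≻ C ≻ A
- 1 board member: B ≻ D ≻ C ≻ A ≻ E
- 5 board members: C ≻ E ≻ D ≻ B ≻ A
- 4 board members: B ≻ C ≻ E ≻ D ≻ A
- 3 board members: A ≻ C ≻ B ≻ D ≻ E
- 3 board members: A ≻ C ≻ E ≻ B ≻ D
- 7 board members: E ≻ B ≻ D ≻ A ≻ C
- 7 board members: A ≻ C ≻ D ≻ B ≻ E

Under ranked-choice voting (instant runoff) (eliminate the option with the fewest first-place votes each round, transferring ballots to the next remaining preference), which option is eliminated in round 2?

C

Round 1: C 5, E 7, B 5, D 1, A 13. Eliminate D.
Round 2: C 5, E 7, B 6, A 13. Eliminate C.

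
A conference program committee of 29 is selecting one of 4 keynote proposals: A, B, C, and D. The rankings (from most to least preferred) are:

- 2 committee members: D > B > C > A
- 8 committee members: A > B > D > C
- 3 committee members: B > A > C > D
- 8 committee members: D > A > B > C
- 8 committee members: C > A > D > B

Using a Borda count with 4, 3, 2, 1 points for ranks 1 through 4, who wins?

A: 2·1 + 8·4 + 3·3 + 8·3 + 8·3 = 91
B: 2·3 + 8·3 + 3·4 + 8·2 + 8·1 = 66
C: 2·2 + 8·1 + 3·2 + 8·1 + 8·4 = 58
D: 2·4 + 8·2 + 3·1 + 8·4 + 8·2 = 75
A has the highest Borda score (91).

A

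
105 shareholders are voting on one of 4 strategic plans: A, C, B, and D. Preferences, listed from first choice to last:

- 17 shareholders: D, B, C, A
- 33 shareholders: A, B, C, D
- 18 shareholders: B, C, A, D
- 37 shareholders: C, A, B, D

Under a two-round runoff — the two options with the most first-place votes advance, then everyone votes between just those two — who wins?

C

Round 1 first-place votes: A 33, C 37, B 18, D 17.
C and A advance.
Runoff: C is preferred to A by 72 voters; A by 33.
C wins the runoff.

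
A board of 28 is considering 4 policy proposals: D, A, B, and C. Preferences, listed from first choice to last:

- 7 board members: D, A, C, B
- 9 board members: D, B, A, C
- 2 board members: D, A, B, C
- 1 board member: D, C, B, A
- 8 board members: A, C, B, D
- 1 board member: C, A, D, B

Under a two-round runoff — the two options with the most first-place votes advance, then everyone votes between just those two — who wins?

Round 1 first-place votes: D 19, A 8, B 0, C 1.
D and A advance.
Runoff: D is preferred to A by 19 voters; A by 9.
D wins the runoff.

D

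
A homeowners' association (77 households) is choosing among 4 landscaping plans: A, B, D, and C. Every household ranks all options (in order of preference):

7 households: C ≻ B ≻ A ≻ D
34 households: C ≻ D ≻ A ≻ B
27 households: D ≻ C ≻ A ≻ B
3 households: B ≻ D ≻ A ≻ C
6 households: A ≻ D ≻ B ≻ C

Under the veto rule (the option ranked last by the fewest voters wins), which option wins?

A

Last-place votes: A 0, B 61, D 7, C 9.
A is ranked last by the fewest voters, so A wins.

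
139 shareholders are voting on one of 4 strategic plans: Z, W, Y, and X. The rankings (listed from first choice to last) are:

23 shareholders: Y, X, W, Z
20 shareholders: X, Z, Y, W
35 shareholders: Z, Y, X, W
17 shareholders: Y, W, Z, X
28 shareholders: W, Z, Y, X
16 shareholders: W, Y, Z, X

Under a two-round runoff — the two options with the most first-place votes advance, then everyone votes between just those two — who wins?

Round 1 first-place votes: Z 35, W 44, Y 40, X 20.
W and Y advance.
Runoff: W is preferred to Y by 44 voters; Y by 95.
Y wins the runoff.

Y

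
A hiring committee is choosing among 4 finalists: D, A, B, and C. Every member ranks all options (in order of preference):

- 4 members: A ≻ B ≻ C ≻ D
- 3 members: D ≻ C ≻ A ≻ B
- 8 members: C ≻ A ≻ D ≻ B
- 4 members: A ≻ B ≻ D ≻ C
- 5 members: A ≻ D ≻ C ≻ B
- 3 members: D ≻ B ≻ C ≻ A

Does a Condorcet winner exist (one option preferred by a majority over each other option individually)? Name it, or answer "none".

Checking pairwise contests:
A beats D 21–6.
C beats A 14–13.
D beats B 19–8.
D beats C 15–12.
Every option loses at least one head-to-head, so there is no Condorcet winner.

none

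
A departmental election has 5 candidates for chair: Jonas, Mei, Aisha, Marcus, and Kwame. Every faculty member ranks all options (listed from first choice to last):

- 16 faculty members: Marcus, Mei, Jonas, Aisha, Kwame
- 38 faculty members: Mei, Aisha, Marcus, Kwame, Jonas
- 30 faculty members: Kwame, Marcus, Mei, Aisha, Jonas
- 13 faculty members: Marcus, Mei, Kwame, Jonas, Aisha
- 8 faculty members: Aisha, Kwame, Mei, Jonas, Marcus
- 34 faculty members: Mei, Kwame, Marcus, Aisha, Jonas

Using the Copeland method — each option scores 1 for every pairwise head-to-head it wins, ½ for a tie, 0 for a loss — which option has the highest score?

Mei

Jonas: loses to Mei, Aisha, Marcus, and Kwame → score 0.
Mei: beats Jonas, Aisha, Marcus, and Kwame → score 4.
Aisha: beats Jonas; loses to Mei, Marcus, and Kwame → score 1.
Marcus: beats Jonas and Aisha; loses to Mei and Kwame → score 2.
Kwame: beats Jonas, Aisha, and Marcus; loses to Mei → score 3.
Mei has the best pairwise record.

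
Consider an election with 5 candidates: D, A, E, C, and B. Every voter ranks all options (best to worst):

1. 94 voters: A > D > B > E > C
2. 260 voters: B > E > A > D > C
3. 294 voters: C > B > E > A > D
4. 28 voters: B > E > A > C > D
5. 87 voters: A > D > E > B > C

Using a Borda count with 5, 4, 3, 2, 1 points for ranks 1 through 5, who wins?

B

D: 94·4 + 260·2 + 294·1 + 28·1 + 87·4 = 1566
A: 94·5 + 260·3 + 294·2 + 28·3 + 87·5 = 2357
E: 94·2 + 260·4 + 294·3 + 28·4 + 87·3 = 2483
C: 94·1 + 260·1 + 294·5 + 28·2 + 87·1 = 1967
B: 94·3 + 260·5 + 294·4 + 28·5 + 87·2 = 3072
B has the highest Borda score (3072).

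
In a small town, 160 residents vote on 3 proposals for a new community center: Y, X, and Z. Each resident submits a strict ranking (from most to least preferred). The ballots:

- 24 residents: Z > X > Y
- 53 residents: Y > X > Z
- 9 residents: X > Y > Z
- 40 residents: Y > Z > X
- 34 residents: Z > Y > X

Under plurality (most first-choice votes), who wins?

Y

First-place votes: Y 93, X 9, Z 58.
Y has the most first-place votes.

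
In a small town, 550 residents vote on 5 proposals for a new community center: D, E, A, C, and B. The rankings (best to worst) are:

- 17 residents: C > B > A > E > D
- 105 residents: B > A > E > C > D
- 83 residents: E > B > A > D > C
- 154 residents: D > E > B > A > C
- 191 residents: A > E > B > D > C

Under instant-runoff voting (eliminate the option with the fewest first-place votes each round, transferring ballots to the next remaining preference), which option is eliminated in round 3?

Round 1: D 154, E 83, A 191, C 17, B 105. Eliminate C.
Round 2: D 154, E 83, A 191, B 122. Eliminate E.
Round 3: D 154, A 191, B 205. Eliminate D.

D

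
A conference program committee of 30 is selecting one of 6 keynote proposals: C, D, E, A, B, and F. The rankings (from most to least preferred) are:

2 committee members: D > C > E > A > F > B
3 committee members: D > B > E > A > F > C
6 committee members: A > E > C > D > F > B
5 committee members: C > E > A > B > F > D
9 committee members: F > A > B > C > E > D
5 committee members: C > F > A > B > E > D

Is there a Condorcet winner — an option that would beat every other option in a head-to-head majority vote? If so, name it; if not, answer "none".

A

A vs C: 18–12 for A.
A vs D: 25–5 for A.
A vs E: 20–10 for A.
A vs B: 27–3 for A.
A vs F: 16–14 for A.
A beats every other option head-to-head.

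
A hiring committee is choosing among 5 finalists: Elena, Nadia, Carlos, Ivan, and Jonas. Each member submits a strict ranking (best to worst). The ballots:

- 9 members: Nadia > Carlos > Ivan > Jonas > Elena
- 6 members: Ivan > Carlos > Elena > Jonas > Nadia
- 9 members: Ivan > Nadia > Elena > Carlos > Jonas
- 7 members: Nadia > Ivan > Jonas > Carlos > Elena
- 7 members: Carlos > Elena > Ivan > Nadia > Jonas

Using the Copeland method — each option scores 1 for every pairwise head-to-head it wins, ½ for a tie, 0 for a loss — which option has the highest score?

Elena: beats Jonas; loses to Nadia, Carlos, and Ivan → score 1.
Nadia: beats Elena, Carlos, and Jonas; loses to Ivan → score 3.
Carlos: beats Elena and Jonas; loses to Nadia and Ivan → score 2.
Ivan: beats Elena, Nadia, Carlos, and Jonas → score 4.
Jonas: loses to Elena, Nadia, Carlos, and Ivan → score 0.
Ivan has the best pairwise record.

Ivan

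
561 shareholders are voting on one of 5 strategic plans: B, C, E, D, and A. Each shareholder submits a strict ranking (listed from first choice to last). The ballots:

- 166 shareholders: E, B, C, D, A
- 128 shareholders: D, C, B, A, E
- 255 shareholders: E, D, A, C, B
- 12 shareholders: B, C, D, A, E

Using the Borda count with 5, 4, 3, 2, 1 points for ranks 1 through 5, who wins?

B: 166·4 + 128·3 + 255·1 + 12·5 = 1363
C: 166·3 + 128·4 + 255·2 + 12·4 = 1568
E: 166·5 + 128·1 + 255·5 + 12·1 = 2245
D: 166·2 + 128·5 + 255·4 + 12·3 = 2028
A: 166·1 + 128·2 + 255·3 + 12·2 = 1211
E has the highest Borda score (2245).

E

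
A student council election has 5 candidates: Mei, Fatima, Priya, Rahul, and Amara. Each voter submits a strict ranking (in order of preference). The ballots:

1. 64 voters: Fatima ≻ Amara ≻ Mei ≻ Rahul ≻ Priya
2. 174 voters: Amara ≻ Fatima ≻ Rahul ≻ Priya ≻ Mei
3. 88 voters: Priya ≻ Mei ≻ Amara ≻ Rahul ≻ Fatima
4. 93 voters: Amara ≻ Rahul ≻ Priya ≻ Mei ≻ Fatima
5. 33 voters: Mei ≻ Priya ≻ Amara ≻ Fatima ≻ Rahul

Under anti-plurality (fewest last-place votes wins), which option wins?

Amara

Last-place votes: Mei 174, Fatima 181, Priya 64, Rahul 33, Amara 0.
Amara is ranked last by the fewest voters, so Amara wins.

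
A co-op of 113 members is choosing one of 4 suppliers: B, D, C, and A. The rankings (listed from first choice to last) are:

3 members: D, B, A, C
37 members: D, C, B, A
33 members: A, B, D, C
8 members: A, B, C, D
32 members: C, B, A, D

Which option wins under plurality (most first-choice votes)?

A

First-place votes: B 0, D 40, C 32, A 41.
A has the most first-place votes.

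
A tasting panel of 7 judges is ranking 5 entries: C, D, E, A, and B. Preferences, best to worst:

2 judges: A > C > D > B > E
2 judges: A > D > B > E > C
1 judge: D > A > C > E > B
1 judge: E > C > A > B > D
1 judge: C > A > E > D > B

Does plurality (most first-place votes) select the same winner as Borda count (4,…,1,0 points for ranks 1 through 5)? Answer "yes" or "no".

yes

Plurality — first-place votes: C 1, D 1, E 1, A 4, B 0. Winner: A.
Borda — scores: C 15, D 15, E 9, A 24, B 7. Winner: A.
The two methods agree.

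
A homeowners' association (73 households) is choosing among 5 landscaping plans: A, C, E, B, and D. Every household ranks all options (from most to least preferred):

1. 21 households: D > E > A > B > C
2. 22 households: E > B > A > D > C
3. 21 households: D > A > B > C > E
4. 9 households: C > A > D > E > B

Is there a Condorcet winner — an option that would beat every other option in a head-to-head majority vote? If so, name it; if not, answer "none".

D vs A: 42–31 for D.
D vs C: 64–9 for D.
D vs E: 51–22 for D.
D vs B: 51–22 for D.
D beats every other option head-to-head.

D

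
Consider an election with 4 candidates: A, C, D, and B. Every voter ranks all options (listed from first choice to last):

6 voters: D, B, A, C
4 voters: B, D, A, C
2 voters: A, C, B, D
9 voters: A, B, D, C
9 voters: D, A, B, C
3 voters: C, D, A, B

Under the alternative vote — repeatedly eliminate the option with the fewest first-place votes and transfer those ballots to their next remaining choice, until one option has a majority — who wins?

Round 1: A 11, C 3, D 15, B 4. Eliminate C.
Round 2: A 11, D 18, B 4. D has a majority.

D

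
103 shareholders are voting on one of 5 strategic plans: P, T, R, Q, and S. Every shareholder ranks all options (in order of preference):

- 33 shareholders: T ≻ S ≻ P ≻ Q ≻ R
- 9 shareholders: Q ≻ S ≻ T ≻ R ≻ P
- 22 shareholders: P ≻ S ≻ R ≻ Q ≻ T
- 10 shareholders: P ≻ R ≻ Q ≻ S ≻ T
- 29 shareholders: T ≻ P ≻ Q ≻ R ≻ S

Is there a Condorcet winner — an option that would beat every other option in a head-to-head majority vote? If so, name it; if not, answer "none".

T

T vs P: 71–32 for T.
T vs R: 71–32 for T.
T vs Q: 62–41 for T.
T vs S: 62–41 for T.
T beats every other option head-to-head.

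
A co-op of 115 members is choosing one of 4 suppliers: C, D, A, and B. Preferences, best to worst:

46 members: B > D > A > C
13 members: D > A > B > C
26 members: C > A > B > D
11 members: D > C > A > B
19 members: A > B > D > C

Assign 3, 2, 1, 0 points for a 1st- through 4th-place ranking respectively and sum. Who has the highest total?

B

C: 46·0 + 13·0 + 26·3 + 11·2 + 19·0 = 100
D: 46·2 + 13·3 + 26·0 + 11·3 + 19·1 = 183
A: 46·1 + 13·2 + 26·2 + 11·1 + 19·3 = 192
B: 46·3 + 13·1 + 26·1 + 11·0 + 19·2 = 215
B has the highest Borda score (215).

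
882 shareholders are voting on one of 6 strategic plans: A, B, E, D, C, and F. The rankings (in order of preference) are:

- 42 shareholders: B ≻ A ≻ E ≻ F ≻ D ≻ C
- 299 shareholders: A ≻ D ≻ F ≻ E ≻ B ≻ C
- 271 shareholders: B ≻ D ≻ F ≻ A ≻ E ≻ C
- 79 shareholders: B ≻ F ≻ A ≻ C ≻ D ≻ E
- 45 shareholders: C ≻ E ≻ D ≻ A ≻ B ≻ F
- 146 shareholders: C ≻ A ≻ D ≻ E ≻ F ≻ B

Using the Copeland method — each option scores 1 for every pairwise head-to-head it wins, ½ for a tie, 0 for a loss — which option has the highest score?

A

A: beats B, E, D, C, and F → score 5.
B: beats C; loses to A, E, D, and F → score 1.
E: beats B and C; loses to A, D, and F → score 2.
D: beats B, E, C, and F; loses to A → score 4.
C: loses to A, B, E, D, and F → score 0.
F: beats B, E, and C; loses to A and D → score 3.
A has the best pairwise record.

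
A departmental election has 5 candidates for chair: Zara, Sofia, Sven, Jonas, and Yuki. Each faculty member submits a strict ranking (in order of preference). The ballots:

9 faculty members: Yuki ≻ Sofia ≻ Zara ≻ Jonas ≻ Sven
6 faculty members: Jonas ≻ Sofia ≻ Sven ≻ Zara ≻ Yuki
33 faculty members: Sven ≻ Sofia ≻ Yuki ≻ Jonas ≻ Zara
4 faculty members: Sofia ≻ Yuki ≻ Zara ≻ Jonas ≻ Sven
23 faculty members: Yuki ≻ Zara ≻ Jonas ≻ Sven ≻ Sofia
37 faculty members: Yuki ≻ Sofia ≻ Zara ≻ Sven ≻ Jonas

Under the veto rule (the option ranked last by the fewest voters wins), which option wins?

Yuki

Last-place votes: Zara 33, Sofia 23, Sven 13, Jonas 37, Yuki 6.
Yuki is ranked last by the fewest voters, so Yuki wins.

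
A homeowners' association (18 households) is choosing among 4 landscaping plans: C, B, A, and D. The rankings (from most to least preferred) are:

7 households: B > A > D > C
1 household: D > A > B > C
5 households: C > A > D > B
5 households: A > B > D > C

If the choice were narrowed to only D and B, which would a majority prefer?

B

Voters preferring D to B: 6; preferring B to D: 12.
B wins the head-to-head.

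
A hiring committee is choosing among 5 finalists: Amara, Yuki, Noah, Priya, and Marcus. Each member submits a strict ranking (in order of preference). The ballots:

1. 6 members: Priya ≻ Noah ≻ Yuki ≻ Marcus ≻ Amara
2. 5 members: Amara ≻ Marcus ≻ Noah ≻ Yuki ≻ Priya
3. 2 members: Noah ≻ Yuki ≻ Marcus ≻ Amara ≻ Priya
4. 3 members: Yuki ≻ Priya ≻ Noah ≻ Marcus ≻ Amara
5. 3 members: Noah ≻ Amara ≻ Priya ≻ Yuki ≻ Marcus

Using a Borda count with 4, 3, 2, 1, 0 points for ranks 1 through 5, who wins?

Noah

Amara: 6·0 + 5·4 + 2·1 + 3·0 + 3·3 = 31
Yuki: 6·2 + 5·1 + 2·3 + 3·4 + 3·1 = 38
Noah: 6·3 + 5·2 + 2·4 + 3·2 + 3·4 = 54
Priya: 6·4 + 5·0 + 2·0 + 3·3 + 3·2 = 39
Marcus: 6·1 + 5·3 + 2·2 + 3·1 + 3·0 = 28
Noah has the highest Borda score (54).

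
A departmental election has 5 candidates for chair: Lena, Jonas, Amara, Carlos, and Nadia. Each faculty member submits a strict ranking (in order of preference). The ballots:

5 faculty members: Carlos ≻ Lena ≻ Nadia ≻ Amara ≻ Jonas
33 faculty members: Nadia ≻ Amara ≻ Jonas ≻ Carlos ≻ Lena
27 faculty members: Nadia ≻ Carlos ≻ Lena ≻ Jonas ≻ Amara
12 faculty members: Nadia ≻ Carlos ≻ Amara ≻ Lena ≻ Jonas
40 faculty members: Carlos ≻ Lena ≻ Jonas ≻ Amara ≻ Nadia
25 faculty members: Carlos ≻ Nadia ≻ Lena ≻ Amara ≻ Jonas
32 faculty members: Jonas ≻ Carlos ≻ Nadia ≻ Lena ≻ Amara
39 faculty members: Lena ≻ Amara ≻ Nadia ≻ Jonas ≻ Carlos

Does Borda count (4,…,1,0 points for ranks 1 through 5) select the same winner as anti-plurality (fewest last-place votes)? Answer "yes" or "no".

Borda — scores: Lena 439, Jonas 340, Amara 310, Carlos 526, Nadia 515. Winner: Carlos.
Anti-plurality — last-place votes: Lena 33, Jonas 42, Amara 59, Carlos 39, Nadia 40. Winner: Lena.
The two methods disagree.

no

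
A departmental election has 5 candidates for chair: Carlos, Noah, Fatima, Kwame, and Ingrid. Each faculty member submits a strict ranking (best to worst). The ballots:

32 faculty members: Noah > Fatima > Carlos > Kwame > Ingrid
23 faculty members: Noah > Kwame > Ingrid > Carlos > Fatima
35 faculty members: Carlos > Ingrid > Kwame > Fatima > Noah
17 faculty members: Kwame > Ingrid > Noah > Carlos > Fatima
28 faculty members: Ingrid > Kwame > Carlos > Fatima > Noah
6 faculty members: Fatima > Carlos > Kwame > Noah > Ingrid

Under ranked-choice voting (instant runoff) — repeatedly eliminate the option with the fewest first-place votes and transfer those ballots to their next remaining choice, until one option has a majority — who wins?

Round 1: Carlos 35, Noah 55, Fatima 6, Kwame 17, Ingrid 28. Eliminate Fatima.
Round 2: Carlos 41, Noah 55, Kwame 17, Ingrid 28. Eliminate Kwame.
Round 3: Carlos 41, Noah 55, Ingrid 45. Eliminate Carlos.
Round 4: Noah 61, Ingrid 80. Ingrid has a majority.

Ingrid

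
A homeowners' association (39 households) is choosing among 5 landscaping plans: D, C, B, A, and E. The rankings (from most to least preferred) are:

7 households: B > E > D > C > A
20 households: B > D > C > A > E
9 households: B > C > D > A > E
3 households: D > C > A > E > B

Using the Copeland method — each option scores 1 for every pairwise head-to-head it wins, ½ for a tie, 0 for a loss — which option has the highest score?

D: beats C, A, and E; loses to B → score 3.
C: beats A and E; loses to D and B → score 2.
B: beats D, C, A, and E → score 4.
A: beats E; loses to D, C, and B → score 1.
E: loses to D, C, B, and A → score 0.
B has the best pairwise record.

B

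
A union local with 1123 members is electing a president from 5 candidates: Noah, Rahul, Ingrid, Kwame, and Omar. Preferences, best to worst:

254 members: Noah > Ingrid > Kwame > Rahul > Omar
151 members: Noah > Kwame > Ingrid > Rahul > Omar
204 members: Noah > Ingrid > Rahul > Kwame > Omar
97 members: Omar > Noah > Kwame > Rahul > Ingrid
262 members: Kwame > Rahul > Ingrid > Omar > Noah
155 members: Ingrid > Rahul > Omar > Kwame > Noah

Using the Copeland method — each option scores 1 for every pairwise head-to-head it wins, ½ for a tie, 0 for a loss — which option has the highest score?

Noah: beats Rahul, Ingrid, Kwame, and Omar → score 4.
Rahul: beats Omar; loses to Noah, Ingrid, and Kwame → score 1.
Ingrid: beats Rahul, Kwame, and Omar; loses to Noah → score 3.
Kwame: beats Rahul and Omar; loses to Noah and Ingrid → score 2.
Omar: loses to Noah, Rahul, Ingrid, and Kwame → score 0.
Noah has the best pairwise record.

Noah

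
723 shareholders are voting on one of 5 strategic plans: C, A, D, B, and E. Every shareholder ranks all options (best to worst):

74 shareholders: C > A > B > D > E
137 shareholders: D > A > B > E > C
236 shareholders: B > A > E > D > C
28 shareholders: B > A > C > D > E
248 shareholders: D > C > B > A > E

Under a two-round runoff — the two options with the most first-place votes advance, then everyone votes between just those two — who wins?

D

Round 1 first-place votes: C 74, A 0, D 385, B 264, E 0.
D and B advance.
Runoff: D is preferred to B by 385 voters; B by 338.
D wins the runoff.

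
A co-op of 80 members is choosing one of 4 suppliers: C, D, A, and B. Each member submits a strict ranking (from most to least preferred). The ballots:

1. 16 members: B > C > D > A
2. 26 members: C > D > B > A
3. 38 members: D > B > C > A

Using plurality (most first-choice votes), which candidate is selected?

D

First-place votes: C 26, D 38, A 0, B 16.
D has the most first-place votes.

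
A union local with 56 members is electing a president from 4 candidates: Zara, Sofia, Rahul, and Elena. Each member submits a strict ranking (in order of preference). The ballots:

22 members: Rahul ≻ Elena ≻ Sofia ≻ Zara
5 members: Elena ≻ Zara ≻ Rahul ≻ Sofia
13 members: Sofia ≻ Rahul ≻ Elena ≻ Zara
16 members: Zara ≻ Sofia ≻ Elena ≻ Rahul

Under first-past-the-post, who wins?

Rahul

First-place votes: Zara 16, Sofia 13, Rahul 22, Elena 5.
Rahul has the most first-place votes.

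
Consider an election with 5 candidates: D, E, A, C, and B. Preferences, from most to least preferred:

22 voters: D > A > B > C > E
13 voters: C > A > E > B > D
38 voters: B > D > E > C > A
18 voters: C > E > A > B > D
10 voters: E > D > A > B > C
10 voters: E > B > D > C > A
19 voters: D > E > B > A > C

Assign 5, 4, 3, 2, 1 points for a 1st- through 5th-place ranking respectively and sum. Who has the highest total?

D: 22·5 + 13·1 + 38·4 + 18·1 + 10·4 + 10·3 + 19·5 = 458
E: 22·1 + 13·3 + 38·3 + 18·4 + 10·5 + 10·5 + 19·4 = 423
A: 22·4 + 13·4 + 38·1 + 18·3 + 10·3 + 10·1 + 19·2 = 310
C: 22·2 + 13·5 + 38·2 + 18·5 + 10·1 + 10·2 + 19·1 = 324
B: 22·3 + 13·2 + 38·5 + 18·2 + 10·2 + 10·4 + 19·3 = 435
D has the highest Borda score (458).

D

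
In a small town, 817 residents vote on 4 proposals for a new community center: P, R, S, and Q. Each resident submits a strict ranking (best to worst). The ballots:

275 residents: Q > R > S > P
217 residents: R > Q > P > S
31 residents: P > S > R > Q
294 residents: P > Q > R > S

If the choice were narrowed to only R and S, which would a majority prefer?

R

Voters preferring R to S: 786; preferring S to R: 31.
R wins the head-to-head.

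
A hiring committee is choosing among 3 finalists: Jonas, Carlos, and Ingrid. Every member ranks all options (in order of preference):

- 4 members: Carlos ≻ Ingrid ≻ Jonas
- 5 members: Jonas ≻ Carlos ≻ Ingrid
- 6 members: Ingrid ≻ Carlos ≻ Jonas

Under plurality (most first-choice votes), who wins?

Ingrid

First-place votes: Jonas 5, Carlos 4, Ingrid 6.
Ingrid has the most first-place votes.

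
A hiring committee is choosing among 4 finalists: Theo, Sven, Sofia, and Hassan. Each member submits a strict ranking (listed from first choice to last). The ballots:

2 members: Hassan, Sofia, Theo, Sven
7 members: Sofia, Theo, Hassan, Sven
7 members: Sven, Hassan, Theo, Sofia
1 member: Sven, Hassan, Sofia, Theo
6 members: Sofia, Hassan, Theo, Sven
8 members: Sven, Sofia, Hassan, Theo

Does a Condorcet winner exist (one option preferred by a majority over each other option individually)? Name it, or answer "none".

Sven vs Theo: 16–15 for Sven.
Sven vs Sofia: 16–15 for Sven.
Sven vs Hassan: 16–15 for Sven.
Sven beats every other option head-to-head.

Sven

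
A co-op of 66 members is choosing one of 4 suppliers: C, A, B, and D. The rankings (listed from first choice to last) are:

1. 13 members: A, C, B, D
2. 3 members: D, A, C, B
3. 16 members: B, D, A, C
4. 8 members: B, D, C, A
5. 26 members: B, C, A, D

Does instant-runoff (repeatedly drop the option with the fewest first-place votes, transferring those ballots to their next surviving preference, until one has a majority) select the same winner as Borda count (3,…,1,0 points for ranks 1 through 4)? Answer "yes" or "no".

Instant-runoff — R1 C 0, A 13, B 50, D 3 (B winner). Winner: B.
Borda — scores: C 89, A 87, B 163, D 57. Winner: B.
The two methods agree.

yes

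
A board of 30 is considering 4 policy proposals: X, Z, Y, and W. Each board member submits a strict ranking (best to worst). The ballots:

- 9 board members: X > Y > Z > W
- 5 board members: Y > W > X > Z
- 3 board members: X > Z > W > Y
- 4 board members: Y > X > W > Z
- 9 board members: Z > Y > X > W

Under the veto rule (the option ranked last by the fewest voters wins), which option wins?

X

Last-place votes: X 0, Z 9, Y 3, W 18.
X is ranked last by the fewest voters, so X wins.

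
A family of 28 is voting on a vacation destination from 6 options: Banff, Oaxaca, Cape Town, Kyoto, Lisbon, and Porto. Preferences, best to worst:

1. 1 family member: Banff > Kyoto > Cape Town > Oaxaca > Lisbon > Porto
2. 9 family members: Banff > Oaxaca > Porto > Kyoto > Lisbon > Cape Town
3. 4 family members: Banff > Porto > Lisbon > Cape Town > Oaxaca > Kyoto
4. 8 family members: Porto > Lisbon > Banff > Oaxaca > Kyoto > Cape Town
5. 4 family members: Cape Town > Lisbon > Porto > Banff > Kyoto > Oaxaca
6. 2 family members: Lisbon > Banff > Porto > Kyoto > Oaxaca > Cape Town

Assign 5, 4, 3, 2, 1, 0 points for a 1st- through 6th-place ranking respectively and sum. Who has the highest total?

Banff

Banff: 1·5 + 9·5 + 4·5 + 8·3 + 4·2 + 2·4 = 110
Oaxaca: 1·2 + 9·4 + 4·1 + 8·2 + 4·0 + 2·1 = 60
Cape Town: 1·3 + 9·0 + 4·2 + 8·0 + 4·5 + 2·0 = 31
Kyoto: 1·4 + 9·2 + 4·0 + 8·1 + 4·1 + 2·2 = 38
Lisbon: 1·1 + 9·1 + 4·3 + 8·4 + 4·4 + 2·5 = 80
Porto: 1·0 + 9·3 + 4·4 + 8·5 + 4·3 + 2·3 = 101
Banff has the highest Borda score (110).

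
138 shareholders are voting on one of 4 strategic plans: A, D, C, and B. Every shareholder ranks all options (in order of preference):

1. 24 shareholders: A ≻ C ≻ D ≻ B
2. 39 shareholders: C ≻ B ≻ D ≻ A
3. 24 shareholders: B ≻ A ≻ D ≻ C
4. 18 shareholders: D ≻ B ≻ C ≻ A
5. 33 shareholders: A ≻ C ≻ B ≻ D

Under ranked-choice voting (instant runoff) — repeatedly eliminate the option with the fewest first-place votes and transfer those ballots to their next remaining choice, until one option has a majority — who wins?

B

Round 1: A 57, D 18, C 39, B 24. Eliminate D.
Round 2: A 57, C 39, B 42. Eliminate C.
Round 3: A 57, B 81. B has a majority.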